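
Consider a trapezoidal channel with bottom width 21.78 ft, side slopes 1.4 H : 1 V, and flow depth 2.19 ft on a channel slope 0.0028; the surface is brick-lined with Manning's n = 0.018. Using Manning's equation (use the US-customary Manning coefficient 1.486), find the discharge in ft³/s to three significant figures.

359 ft³/s

A = (b + z·y)·y = (21.78 + 1.4×2.19)×2.19 = 54.41 ft²
P = b + 2y√(1+z²) = 21.78 + 2×2.19×√(1+1.4²) = 29.32 ft
R = A/P = 54.41/29.32 = 1.856 ft
Q = (1.486/n)·A·R^(2/3)·S^(1/2) = (1.486/0.018) × 54.41 × 1.856^(2/3) × 0.0028^(1/2) = 359.0 ft³/s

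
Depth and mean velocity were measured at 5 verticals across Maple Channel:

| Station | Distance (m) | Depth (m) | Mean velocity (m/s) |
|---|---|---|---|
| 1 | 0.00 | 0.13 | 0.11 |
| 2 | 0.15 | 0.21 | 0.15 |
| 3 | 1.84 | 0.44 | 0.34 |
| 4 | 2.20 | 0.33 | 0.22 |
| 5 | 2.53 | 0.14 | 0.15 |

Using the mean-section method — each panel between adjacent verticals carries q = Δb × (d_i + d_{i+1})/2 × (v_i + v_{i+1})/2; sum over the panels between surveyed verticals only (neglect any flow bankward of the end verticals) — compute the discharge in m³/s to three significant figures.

Panel 1-2: Δb = 0.15 m, d̄ = (0.13+0.21)/2 = 0.17, v̄ = (0.11+0.15)/2 = 0.13 → q = 0.15×0.17×0.13 = 0.003315 m³/s
Panel 2-3: Δb = 1.69 m, d̄ = (0.21+0.44)/2 = 0.325, v̄ = (0.15+0.34)/2 = 0.245 → q = 1.69×0.325×0.245 = 0.1346 m³/s
Panel 3-4: Δb = 0.36 m, d̄ = (0.44+0.33)/2 = 0.385, v̄ = (0.34+0.22)/2 = 0.28 → q = 0.36×0.385×0.28 = 0.03881 m³/s
Panel 4-5: Δb = 0.33 m, d̄ = (0.33+0.14)/2 = 0.235, v̄ = (0.22+0.15)/2 = 0.185 → q = 0.33×0.235×0.185 = 0.01435 m³/s
Q = Σ q = 0.1910 m³/s

0.191 m³/s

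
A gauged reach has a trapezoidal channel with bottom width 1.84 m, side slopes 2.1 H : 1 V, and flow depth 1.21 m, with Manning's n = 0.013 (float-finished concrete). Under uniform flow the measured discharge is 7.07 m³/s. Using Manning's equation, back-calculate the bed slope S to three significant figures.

A = (b + z·y)·y = (1.84 + 2.1×1.21)×1.21 = 5.301 m²
P = b + 2y√(1+z²) = 1.84 + 2×1.21×√(1+2.1²) = 7.469 m
R = A/P = 5.301/7.469 = 0.7098 m
S = (Q·n / (1·A·R^(2/3)))² = (7.07×0.013 / (1×5.301×0.7957))² = 0.0004748

0.000475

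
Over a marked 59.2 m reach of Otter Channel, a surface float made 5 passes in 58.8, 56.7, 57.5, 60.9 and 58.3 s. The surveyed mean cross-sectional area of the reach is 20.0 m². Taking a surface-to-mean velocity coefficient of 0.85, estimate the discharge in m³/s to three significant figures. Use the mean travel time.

t̄ = (58.8 + 56.7 + 57.5 + 60.9 + 58.3) / 5 = 58.44 s
v_surface = L / t̄ = 59.2 / 58.44 = 1.013 m/s
v_mean = 0.85 × 1.013 = 0.8611 m/s
Q = A × v_mean = 20.0 × 0.8611 = 17.22 m³/s

17.2 m³/s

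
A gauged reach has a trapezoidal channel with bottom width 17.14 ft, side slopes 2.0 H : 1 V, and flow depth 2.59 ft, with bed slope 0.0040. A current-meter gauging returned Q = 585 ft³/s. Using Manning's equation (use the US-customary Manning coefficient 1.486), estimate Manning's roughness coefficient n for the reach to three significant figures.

0.0148

A = (b + z·y)·y = (17.14 + 2.0×2.59)×2.59 = 57.81 ft²
P = b + 2y√(1+z²) = 17.14 + 2×2.59×√(1+2.0²) = 28.72 ft
R = A/P = 57.81/28.72 = 2.013 ft
n = (1.486/Q)·A·R^(2/3)·S^(1/2) = (1.486/585) × 57.81 × 1.594 × 0.06325 = 0.01480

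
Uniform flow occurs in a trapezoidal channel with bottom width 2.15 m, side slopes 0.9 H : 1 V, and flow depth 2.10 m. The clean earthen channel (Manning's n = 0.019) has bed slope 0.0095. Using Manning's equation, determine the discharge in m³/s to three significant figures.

46.0 m³/s

A = (b + z·y)·y = (2.15 + 0.9×2.10)×2.10 = 8.484 m²
P = b + 2y√(1+z²) = 2.15 + 2×2.10×√(1+0.9²) = 7.801 m
R = A/P = 8.484/7.801 = 1.088 m
Q = (1/n)·A·R^(2/3)·S^(1/2) = (1/0.019) × 8.484 × 1.088^(2/3) × 0.0095^(1/2) = 46.03 m³/s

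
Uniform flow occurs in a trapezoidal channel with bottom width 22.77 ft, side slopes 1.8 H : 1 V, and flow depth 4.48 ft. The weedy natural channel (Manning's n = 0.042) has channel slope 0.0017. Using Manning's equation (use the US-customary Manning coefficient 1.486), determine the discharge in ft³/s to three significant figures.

451 ft³/s

A = (b + z·y)·y = (22.77 + 1.8×4.48)×4.48 = 138.1 ft²
P = b + 2y√(1+z²) = 22.77 + 2×4.48×√(1+1.8²) = 41.22 ft
R = A/P = 138.1/41.22 = 3.351 ft
Q = (1.486/n)·A·R^(2/3)·S^(1/2) = (1.486/0.042) × 138.1 × 3.351^(2/3) × 0.0017^(1/2) = 451.3 ft³/s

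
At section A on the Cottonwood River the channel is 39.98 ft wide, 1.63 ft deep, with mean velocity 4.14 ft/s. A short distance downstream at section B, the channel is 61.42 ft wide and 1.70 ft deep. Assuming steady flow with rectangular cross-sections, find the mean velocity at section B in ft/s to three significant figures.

Q = A₁V₁ = (39.98×1.63) × 4.14 = 269.8 ft³/s
A₂ = 61.42 × 1.70 = 104.4 ft²
V₂ = Q/A₂ = 269.8/104.4 = 2.584 ft/s

2.58 ft/s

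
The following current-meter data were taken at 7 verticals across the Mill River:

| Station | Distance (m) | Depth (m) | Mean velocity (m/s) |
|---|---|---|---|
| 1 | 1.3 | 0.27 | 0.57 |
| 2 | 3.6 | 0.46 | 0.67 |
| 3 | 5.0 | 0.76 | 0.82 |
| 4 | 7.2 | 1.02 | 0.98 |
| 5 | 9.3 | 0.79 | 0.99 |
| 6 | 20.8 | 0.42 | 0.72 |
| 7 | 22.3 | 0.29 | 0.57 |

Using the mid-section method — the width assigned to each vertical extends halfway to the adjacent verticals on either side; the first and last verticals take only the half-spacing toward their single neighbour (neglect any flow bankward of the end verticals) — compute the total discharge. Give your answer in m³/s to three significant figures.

11.4 m³/s

w_1 = (3.6 − 1.3)/2 = 1.15 m; q_1 = 0.57 × 0.27 × 1.15 = 0.1770 m³/s
w_2 = (5.0 − 1.3)/2 = 1.85 m; q_2 = 0.67 × 0.46 × 1.85 = 0.5702 m³/s
w_3 = (7.2 − 3.6)/2 = 1.8 m; q_3 = 0.82 × 0.76 × 1.8 = 1.122 m³/s
w_4 = (9.3 − 5.0)/2 = 2.15 m; q_4 = 0.98 × 1.02 × 2.15 = 2.149 m³/s
w_5 = (20.8 − 7.2)/2 = 6.8 m; q_5 = 0.99 × 0.79 × 6.8 = 5.318 m³/s
w_6 = (22.3 − 9.3)/2 = 6.5 m; q_6 = 0.72 × 0.42 × 6.5 = 1.966 m³/s
w_7 = (22.3 − 20.8)/2 = 0.75 m; q_7 = 0.57 × 0.29 × 0.75 = 0.1240 m³/s
Q = Σ qᵢ = 11.43 m³/s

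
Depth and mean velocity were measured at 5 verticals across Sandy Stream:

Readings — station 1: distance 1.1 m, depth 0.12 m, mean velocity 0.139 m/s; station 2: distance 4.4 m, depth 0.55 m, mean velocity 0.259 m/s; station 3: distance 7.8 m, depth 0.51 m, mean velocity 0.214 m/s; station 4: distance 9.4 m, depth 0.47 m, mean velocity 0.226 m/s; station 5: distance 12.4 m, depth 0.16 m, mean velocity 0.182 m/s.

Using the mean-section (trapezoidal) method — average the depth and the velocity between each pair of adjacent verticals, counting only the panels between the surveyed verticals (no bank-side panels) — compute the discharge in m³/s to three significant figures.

1.01 m³/s

Panel 1-2: Δb = 3.3 m, d̄ = (0.12+0.55)/2 = 0.335, v̄ = (0.139+0.259)/2 = 0.199 → q = 3.3×0.335×0.199 = 0.2200 m³/s
Panel 2-3: Δb = 3.4 m, d̄ = (0.55+0.51)/2 = 0.53, v̄ = (0.259+0.214)/2 = 0.2365 → q = 3.4×0.53×0.2365 = 0.4262 m³/s
Panel 3-4: Δb = 1.6 m, d̄ = (0.51+0.47)/2 = 0.49, v̄ = (0.214+0.226)/2 = 0.22 → q = 1.6×0.49×0.22 = 0.1725 m³/s
Panel 4-5: Δb = 3 m, d̄ = (0.47+0.16)/2 = 0.315, v̄ = (0.226+0.182)/2 = 0.204 → q = 3×0.315×0.204 = 0.1928 m³/s
Q = Σ q = 1.011 m³/s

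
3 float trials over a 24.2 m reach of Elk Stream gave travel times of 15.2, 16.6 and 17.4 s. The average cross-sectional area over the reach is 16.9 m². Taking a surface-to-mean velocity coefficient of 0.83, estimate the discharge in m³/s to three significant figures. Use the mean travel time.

t̄ = (15.2 + 16.6 + 17.4) / 3 = 16.4 s
v_surface = L / t̄ = 24.2 / 16.4 = 1.476 m/s
v_mean = 0.83 × 1.476 = 1.225 m/s
Q = A × v_mean = 16.9 × 1.225 = 20.70 m³/s

20.7 m³/s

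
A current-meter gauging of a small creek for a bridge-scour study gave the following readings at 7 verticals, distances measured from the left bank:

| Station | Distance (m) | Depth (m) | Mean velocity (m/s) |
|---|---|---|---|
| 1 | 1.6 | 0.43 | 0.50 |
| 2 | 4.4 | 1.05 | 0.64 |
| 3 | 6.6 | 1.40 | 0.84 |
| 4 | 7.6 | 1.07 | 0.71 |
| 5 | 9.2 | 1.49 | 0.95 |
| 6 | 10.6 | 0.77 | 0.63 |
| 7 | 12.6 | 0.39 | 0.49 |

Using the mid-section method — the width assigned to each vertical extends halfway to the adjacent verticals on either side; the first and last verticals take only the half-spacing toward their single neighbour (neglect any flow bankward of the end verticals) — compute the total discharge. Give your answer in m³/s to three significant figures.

7.99 m³/s

w_1 = (4.4 − 1.6)/2 = 1.4 m; q_1 = 0.50 × 0.43 × 1.4 = 0.3010 m³/s
w_2 = (6.6 − 1.6)/2 = 2.5 m; q_2 = 0.64 × 1.05 × 2.5 = 1.680 m³/s
w_3 = (7.6 − 4.4)/2 = 1.6 m; q_3 = 0.84 × 1.40 × 1.6 = 1.882 m³/s
w_4 = (9.2 − 6.6)/2 = 1.3 m; q_4 = 0.71 × 1.07 × 1.3 = 0.9876 m³/s
w_5 = (10.6 − 7.6)/2 = 1.5 m; q_5 = 0.95 × 1.49 × 1.5 = 2.123 m³/s
w_6 = (12.6 − 9.2)/2 = 1.7 m; q_6 = 0.63 × 0.77 × 1.7 = 0.8247 m³/s
w_7 = (12.6 − 10.6)/2 = 1 m; q_7 = 0.49 × 0.39 × 1 = 0.1911 m³/s
Q = Σ qᵢ = 7.989 m³/s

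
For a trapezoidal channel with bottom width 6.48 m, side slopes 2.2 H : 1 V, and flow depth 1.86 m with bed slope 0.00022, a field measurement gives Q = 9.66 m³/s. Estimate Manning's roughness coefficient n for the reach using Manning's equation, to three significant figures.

A = (b + z·y)·y = (6.48 + 2.2×1.86)×1.86 = 19.66 m²
P = b + 2y√(1+z²) = 6.48 + 2×1.86×√(1+2.2²) = 15.47 m
R = A/P = 19.66/15.47 = 1.271 m
n = (1/Q)·A·R^(2/3)·S^(1/2) = (1/9.66) × 19.66 × 1.173 × 0.01483 = 0.03543

0.0354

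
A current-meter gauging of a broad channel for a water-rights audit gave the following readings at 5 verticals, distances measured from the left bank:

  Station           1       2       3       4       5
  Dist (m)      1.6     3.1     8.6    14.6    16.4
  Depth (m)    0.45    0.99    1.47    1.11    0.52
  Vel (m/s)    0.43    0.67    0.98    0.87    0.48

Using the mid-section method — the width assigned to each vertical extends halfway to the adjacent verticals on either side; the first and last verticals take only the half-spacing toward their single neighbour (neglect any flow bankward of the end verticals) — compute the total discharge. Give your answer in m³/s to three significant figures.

14.7 m³/s

w_1 = (3.1 − 1.6)/2 = 0.75 m; q_1 = 0.43 × 0.45 × 0.75 = 0.1451 m³/s
w_2 = (8.6 − 1.6)/2 = 3.5 m; q_2 = 0.67 × 0.99 × 3.5 = 2.322 m³/s
w_3 = (14.6 − 3.1)/2 = 5.75 m; q_3 = 0.98 × 1.47 × 5.75 = 8.283 m³/s
w_4 = (16.4 − 8.6)/2 = 3.9 m; q_4 = 0.87 × 1.11 × 3.9 = 3.766 m³/s
w_5 = (16.4 − 14.6)/2 = 0.9 m; q_5 = 0.48 × 0.52 × 0.9 = 0.2246 m³/s
Q = Σ qᵢ = 14.74 m³/s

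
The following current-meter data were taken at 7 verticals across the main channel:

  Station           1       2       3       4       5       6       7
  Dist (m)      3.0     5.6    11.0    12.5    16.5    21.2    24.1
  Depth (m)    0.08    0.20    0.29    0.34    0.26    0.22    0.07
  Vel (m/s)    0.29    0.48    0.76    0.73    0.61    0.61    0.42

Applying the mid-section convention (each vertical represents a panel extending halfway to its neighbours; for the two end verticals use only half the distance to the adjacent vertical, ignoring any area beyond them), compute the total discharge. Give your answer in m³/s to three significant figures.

w_1 = (5.6 − 3.0)/2 = 1.3 m; q_1 = 0.29 × 0.08 × 1.3 = 0.03016 m³/s
w_2 = (11.0 − 3.0)/2 = 4 m; q_2 = 0.48 × 0.20 × 4 = 0.3840 m³/s
w_3 = (12.5 − 5.6)/2 = 3.45 m; q_3 = 0.76 × 0.29 × 3.45 = 0.7604 m³/s
w_4 = (16.5 − 11.0)/2 = 2.75 m; q_4 = 0.73 × 0.34 × 2.75 = 0.6826 m³/s
w_5 = (21.2 − 12.5)/2 = 4.35 m; q_5 = 0.61 × 0.26 × 4.35 = 0.6899 m³/s
w_6 = (24.1 − 16.5)/2 = 3.8 m; q_6 = 0.61 × 0.22 × 3.8 = 0.5100 m³/s
w_7 = (24.1 − 21.2)/2 = 1.45 m; q_7 = 0.42 × 0.07 × 1.45 = 0.04263 m³/s
Q = Σ qᵢ = 3.100 m³/s

3.10 m³/s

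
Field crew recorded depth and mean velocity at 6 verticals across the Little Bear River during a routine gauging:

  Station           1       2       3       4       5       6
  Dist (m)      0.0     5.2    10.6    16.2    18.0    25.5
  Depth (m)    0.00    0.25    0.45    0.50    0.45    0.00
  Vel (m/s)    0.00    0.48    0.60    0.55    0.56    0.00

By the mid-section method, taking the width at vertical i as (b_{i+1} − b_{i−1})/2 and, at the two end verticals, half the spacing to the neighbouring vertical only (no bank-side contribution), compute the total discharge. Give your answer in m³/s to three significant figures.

4.31 m³/s

w_2 = (10.6 − 0.0)/2 = 5.3 m; q_2 = 0.48 × 0.25 × 5.3 = 0.6360 m³/s
w_3 = (16.2 − 5.2)/2 = 5.5 m; q_3 = 0.60 × 0.45 × 5.5 = 1.485 m³/s
w_4 = (18.0 − 10.6)/2 = 3.7 m; q_4 = 0.55 × 0.50 × 3.7 = 1.018 m³/s
w_5 = (25.5 − 16.2)/2 = 4.65 m; q_5 = 0.56 × 0.45 × 4.65 = 1.172 m³/s
Stations 1, 6 contribute zero (depth or velocity is 0).
Q = Σ qᵢ = 4.310 m³/s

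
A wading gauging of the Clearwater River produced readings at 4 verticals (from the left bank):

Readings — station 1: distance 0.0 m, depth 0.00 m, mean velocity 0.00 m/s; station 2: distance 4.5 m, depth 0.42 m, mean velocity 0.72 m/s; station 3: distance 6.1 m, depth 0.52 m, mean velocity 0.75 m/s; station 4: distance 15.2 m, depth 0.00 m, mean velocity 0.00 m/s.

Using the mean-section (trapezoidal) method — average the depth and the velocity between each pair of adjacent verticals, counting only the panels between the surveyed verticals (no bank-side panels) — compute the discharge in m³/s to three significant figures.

Panel 1-2: Δb = 4.5 m, d̄ = (0.00+0.42)/2 = 0.21, v̄ = (0.00+0.72)/2 = 0.36 → q = 4.5×0.21×0.36 = 0.3402 m³/s
Panel 2-3: Δb = 1.6 m, d̄ = (0.42+0.52)/2 = 0.47, v̄ = (0.72+0.75)/2 = 0.735 → q = 1.6×0.47×0.735 = 0.5527 m³/s
Panel 3-4: Δb = 9.1 m, d̄ = (0.52+0.00)/2 = 0.26, v̄ = (0.75+0.00)/2 = 0.375 → q = 9.1×0.26×0.375 = 0.8873 m³/s
Q = Σ q = 1.780 m³/s

1.78 m³/s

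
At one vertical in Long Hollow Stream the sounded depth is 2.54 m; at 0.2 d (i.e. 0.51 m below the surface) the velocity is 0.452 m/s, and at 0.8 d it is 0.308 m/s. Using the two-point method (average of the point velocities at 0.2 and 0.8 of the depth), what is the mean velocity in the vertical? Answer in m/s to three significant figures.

0.380 m/s

v̄ = (0.452 + 0.308) / 2 = 0.3800 m/s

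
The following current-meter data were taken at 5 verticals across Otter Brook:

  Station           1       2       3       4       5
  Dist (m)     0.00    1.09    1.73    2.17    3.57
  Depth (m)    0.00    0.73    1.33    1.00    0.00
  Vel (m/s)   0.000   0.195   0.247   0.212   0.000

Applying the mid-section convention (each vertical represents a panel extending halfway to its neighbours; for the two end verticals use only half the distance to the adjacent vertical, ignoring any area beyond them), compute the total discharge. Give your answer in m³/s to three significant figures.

w_2 = (1.73 − 0.00)/2 = 0.865 m; q_2 = 0.195 × 0.73 × 0.865 = 0.1231 m³/s
w_3 = (2.17 − 1.09)/2 = 0.54 m; q_3 = 0.247 × 1.33 × 0.54 = 0.1774 m³/s
w_4 = (3.57 − 1.73)/2 = 0.92 m; q_4 = 0.212 × 1.00 × 0.92 = 0.1950 m³/s
Stations 1, 5 contribute zero (depth or velocity is 0).
Q = Σ qᵢ = 0.4956 m³/s

0.496 m³/s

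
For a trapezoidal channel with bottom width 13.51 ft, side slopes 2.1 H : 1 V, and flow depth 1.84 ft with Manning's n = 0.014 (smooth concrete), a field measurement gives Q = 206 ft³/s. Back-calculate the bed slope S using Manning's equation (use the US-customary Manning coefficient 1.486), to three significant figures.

A = (b + z·y)·y = (13.51 + 2.1×1.84)×1.84 = 31.97 ft²
P = b + 2y√(1+z²) = 13.51 + 2×1.84×√(1+2.1²) = 22.07 ft
R = A/P = 31.97/22.07 = 1.449 ft
S = (Q·n / (1.486·A·R^(2/3)))² = (206×0.014 / (1.486×31.97×1.280))² = 0.002249

0.00225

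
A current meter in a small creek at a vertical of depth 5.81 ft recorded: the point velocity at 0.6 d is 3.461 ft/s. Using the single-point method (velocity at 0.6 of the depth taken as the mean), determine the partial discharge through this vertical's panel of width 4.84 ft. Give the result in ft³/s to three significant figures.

v̄ = v₀.₆ = 3.461 ft/s
q = v̄ × d × w = 3.461 × 5.81 × 4.84 = 97.32 ft³/s

97.3 ft³/s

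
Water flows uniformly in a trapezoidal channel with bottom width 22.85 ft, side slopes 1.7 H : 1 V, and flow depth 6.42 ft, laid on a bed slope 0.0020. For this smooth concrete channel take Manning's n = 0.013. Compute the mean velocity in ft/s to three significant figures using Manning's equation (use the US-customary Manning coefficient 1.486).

A = (b + z·y)·y = (22.85 + 1.7×6.42)×6.42 = 216.8 ft²
P = b + 2y√(1+z²) = 22.85 + 2×6.42×√(1+1.7²) = 48.17 ft
R = A/P = 216.8/48.17 = 4.500 ft
Q = (1.486/n)·A·R^(2/3)·S^(1/2) = (1.486/0.013) × 216.8 × 4.500^(2/3) × 0.0020^(1/2) = 3020 ft³/s
V = Q/A = 3020/216.8 = 13.93 ft/s

13.9 ft/s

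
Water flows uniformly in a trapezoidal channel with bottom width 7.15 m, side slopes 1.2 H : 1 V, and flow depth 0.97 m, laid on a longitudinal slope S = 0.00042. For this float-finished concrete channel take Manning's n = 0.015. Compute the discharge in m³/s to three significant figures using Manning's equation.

9.43 m³/s

A = (b + z·y)·y = (7.15 + 1.2×0.97)×0.97 = 8.065 m²
P = b + 2y√(1+z²) = 7.15 + 2×0.97×√(1+1.2²) = 10.18 m
R = A/P = 8.065/10.18 = 0.7922 m
Q = (1/n)·A·R^(2/3)·S^(1/2) = (1/0.015) × 8.065 × 0.7922^(2/3) × 0.00042^(1/2) = 9.433 m³/s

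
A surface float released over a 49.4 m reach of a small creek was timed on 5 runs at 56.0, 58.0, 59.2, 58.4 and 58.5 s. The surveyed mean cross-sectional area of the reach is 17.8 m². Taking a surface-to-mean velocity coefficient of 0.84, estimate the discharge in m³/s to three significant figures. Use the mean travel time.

12.7 m³/s

t̄ = (56.0 + 58.0 + 59.2 + 58.4 + 58.5) / 5 = 58.02 s
v_surface = L / t̄ = 49.4 / 58.02 = 0.8514 m/s
v_mean = 0.84 × 0.8514 = 0.7152 m/s
Q = A × v_mean = 17.8 × 0.7152 = 12.73 m³/s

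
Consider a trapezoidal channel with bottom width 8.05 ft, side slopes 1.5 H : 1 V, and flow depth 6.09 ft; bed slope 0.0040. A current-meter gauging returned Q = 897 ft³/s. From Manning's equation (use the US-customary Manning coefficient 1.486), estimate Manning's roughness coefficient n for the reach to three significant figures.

A = (b + z·y)·y = (8.05 + 1.5×6.09)×6.09 = 104.7 ft²
P = b + 2y√(1+z²) = 8.05 + 2×6.09×√(1+1.5²) = 30.01 ft
R = A/P = 104.7/30.01 = 3.488 ft
n = (1.486/Q)·A·R^(2/3)·S^(1/2) = (1.486/897) × 104.7 × 2.300 × 0.06325 = 0.02522

0.0252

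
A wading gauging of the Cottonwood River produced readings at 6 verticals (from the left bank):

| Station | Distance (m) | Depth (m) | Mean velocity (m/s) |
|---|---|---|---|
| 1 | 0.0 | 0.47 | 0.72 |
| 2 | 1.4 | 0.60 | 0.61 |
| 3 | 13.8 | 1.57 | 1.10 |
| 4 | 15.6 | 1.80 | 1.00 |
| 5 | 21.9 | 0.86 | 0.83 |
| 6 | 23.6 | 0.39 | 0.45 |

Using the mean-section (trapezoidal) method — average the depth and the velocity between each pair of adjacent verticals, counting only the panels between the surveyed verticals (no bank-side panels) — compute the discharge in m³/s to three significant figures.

23.5 m³/s

Panel 1-2: Δb = 1.4 m, d̄ = (0.47+0.60)/2 = 0.535, v̄ = (0.72+0.61)/2 = 0.665 → q = 1.4×0.535×0.665 = 0.4981 m³/s
Panel 2-3: Δb = 12.4 m, d̄ = (0.60+1.57)/2 = 1.085, v̄ = (0.61+1.10)/2 = 0.855 → q = 12.4×1.085×0.855 = 11.50 m³/s
Panel 3-4: Δb = 1.8 m, d̄ = (1.57+1.80)/2 = 1.685, v̄ = (1.10+1.00)/2 = 1.05 → q = 1.8×1.685×1.05 = 3.185 m³/s
Panel 4-5: Δb = 6.3 m, d̄ = (1.80+0.86)/2 = 1.33, v̄ = (1.00+0.83)/2 = 0.915 → q = 6.3×1.33×0.915 = 7.667 m³/s
Panel 5-6: Δb = 1.7 m, d̄ = (0.86+0.39)/2 = 0.625, v̄ = (0.83+0.45)/2 = 0.64 → q = 1.7×0.625×0.64 = 0.6800 m³/s
Q = Σ q = 23.53 m³/s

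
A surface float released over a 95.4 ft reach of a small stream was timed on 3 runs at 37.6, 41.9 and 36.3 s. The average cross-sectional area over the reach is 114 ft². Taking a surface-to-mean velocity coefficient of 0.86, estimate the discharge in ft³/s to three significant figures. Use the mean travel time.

t̄ = (37.6 + 41.9 + 36.3) / 3 = 38.6 s
v_surface = L / t̄ = 95.4 / 38.6 = 2.472 ft/s
v_mean = 0.86 × 2.472 = 2.125 ft/s
Q = A × v_mean = 114 × 2.125 = 242.3 ft³/s

242 ft³/s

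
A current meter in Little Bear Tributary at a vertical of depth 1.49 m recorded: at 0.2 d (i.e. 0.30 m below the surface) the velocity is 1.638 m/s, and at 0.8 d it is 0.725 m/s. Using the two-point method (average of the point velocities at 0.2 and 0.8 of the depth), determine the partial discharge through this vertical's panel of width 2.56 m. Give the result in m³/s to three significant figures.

v̄ = (1.638 + 0.725) / 2 = 1.182 m/s
q = v̄ × d × w = 1.182 × 1.49 × 2.56 = 4.507 m³/s

4.51 m³/s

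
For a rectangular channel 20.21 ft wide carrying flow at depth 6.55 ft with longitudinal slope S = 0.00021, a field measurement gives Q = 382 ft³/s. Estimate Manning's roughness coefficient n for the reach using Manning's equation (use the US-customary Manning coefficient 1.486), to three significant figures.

A = b·y = 20.21 × 6.55 = 132.4 ft²
P = b + 2y = 20.21 + 2×6.55 = 33.31 ft
R = A/P = 132.4/33.31 = 3.974 ft
n = (1.486/Q)·A·R^(2/3)·S^(1/2) = (1.486/382) × 132.4 × 2.509 × 0.01449 = 0.01872

0.0187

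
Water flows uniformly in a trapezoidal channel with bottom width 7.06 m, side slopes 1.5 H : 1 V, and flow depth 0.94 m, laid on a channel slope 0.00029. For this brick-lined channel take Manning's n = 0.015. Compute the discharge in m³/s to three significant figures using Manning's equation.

A = (b + z·y)·y = (7.06 + 1.5×0.94)×0.94 = 7.962 m²
P = b + 2y√(1+z²) = 7.06 + 2×0.94×√(1+1.5²) = 10.45 m
R = A/P = 7.962/10.45 = 0.7620 m
Q = (1/n)·A·R^(2/3)·S^(1/2) = (1/0.015) × 7.962 × 0.7620^(2/3) × 0.00029^(1/2) = 7.541 m³/s

7.54 m³/s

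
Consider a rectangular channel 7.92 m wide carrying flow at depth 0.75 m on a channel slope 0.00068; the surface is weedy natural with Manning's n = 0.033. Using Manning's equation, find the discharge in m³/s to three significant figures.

3.45 m³/s

A = b·y = 7.92 × 0.75 = 5.940 m²
P = b + 2y = 7.92 + 2×0.75 = 9.420 m
R = A/P = 5.940/9.420 = 0.6306 m
Q = (1/n)·A·R^(2/3)·S^(1/2) = (1/0.033) × 5.940 × 0.6306^(2/3) × 0.00068^(1/2) = 3.452 m³/s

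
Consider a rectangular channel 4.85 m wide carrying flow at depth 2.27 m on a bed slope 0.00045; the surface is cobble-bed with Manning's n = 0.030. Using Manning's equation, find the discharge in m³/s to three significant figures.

8.66 m³/s

A = b·y = 4.85 × 2.27 = 11.01 m²
P = b + 2y = 4.85 + 2×2.27 = 9.390 m
R = A/P = 11.01/9.390 = 1.172 m
Q = (1/n)·A·R^(2/3)·S^(1/2) = (1/0.030) × 11.01 × 1.172^(2/3) × 0.00045^(1/2) = 8.656 m³/s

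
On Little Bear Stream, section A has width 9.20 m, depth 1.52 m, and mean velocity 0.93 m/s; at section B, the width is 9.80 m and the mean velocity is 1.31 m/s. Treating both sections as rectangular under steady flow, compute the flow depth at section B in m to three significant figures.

Q = A₁V₁ = (9.20×1.52) × 0.93 = 13.01 m³/s
d₂ = Q/(b₂ V₂) = 13.01/(9.80×1.31) = 1.013 m

1.01 m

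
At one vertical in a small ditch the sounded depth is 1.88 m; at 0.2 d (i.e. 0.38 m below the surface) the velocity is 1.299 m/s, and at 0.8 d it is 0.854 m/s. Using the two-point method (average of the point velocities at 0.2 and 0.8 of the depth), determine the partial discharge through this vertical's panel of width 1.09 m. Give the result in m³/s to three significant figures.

v̄ = (1.299 + 0.854) / 2 = 1.077 m/s
q = v̄ × d × w = 1.077 × 1.88 × 1.09 = 2.206 m³/s

2.21 m³/s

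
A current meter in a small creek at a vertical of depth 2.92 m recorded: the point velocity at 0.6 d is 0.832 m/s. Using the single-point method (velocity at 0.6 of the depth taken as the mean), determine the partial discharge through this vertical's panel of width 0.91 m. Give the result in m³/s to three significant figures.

2.21 m³/s

v̄ = v₀.₆ = 0.832 m/s
q = v̄ × d × w = 0.8320 × 2.92 × 0.91 = 2.211 m³/s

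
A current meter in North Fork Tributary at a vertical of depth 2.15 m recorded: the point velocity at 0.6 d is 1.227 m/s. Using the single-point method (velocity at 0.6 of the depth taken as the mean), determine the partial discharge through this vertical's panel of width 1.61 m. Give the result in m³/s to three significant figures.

4.25 m³/s

v̄ = v₀.₆ = 1.227 m/s
q = v̄ × d × w = 1.227 × 2.15 × 1.61 = 4.247 m³/s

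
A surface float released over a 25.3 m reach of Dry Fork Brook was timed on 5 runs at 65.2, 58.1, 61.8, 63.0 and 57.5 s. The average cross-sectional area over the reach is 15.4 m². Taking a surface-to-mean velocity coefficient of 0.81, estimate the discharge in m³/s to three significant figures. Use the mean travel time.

5.16 m³/s

t̄ = (65.2 + 58.1 + 61.8 + 63.0 + 57.5) / 5 = 61.12 s
v_surface = L / t̄ = 25.3 / 61.12 = 0.4139 m/s
v_mean = 0.81 × 0.4139 = 0.3353 m/s
Q = A × v_mean = 15.4 × 0.3353 = 5.163 m³/s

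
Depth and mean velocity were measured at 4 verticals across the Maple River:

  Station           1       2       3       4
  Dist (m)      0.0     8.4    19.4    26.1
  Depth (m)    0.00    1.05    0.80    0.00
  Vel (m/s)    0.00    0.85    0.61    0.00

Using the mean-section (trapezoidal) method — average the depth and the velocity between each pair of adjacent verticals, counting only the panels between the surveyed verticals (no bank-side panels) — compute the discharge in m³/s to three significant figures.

10.1 m³/s

Panel 1-2: Δb = 8.4 m, d̄ = (0.00+1.05)/2 = 0.525, v̄ = (0.00+0.85)/2 = 0.425 → q = 8.4×0.525×0.425 = 1.874 m³/s
Panel 2-3: Δb = 11 m, d̄ = (1.05+0.80)/2 = 0.925, v̄ = (0.85+0.61)/2 = 0.73 → q = 11×0.925×0.73 = 7.428 m³/s
Panel 3-4: Δb = 6.7 m, d̄ = (0.80+0.00)/2 = 0.4, v̄ = (0.61+0.00)/2 = 0.305 → q = 6.7×0.4×0.305 = 0.8174 m³/s
Q = Σ q = 10.12 m³/s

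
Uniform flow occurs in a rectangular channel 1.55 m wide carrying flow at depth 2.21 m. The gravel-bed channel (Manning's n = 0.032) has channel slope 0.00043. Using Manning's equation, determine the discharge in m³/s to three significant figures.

A = b·y = 1.55 × 2.21 = 3.426 m²
P = b + 2y = 1.55 + 2×2.21 = 5.970 m
R = A/P = 3.426/5.970 = 0.5738 m
Q = (1/n)·A·R^(2/3)·S^(1/2) = (1/0.032) × 3.426 × 0.5738^(2/3) × 0.00043^(1/2) = 1.533 m³/s

1.53 m³/s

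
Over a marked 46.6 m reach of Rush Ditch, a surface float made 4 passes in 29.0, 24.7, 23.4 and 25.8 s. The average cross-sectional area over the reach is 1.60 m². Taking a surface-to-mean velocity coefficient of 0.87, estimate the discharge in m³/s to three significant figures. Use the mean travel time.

t̄ = (29.0 + 24.7 + 23.4 + 25.8) / 4 = 25.725 s
v_surface = L / t̄ = 46.6 / 25.725 = 1.811 m/s
v_mean = 0.87 × 1.811 = 1.576 m/s
Q = A × v_mean = 1.60 × 1.576 = 2.522 m³/s

2.52 m³/s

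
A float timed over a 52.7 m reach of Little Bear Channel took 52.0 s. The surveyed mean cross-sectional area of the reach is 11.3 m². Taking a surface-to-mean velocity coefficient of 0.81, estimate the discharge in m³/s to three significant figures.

9.28 m³/s

v_surface = L / t̄ = 52.7 / 52 = 1.013 m/s
v_mean = 0.81 × 1.013 = 0.8209 m/s
Q = A × v_mean = 11.3 × 0.8209 = 9.276 m³/s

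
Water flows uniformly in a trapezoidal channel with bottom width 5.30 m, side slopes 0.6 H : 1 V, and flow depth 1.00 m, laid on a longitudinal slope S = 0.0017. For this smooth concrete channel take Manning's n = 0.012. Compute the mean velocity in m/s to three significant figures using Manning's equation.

A = (b + z·y)·y = (5.30 + 0.6×1.00)×1.00 = 5.900 m²
P = b + 2y√(1+z²) = 5.30 + 2×1.00×√(1+0.6²) = 7.632 m
R = A/P = 5.900/7.632 = 0.7730 m
Q = (1/n)·A·R^(2/3)·S^(1/2) = (1/0.012) × 5.900 × 0.7730^(2/3) × 0.0017^(1/2) = 17.07 m³/s
V = Q/A = 17.07/5.900 = 2.894 m/s

2.89 m/s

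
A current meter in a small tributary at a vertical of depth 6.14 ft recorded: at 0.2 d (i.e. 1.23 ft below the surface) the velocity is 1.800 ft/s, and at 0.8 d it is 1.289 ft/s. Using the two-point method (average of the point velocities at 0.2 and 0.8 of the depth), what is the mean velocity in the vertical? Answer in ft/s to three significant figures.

1.54 ft/s

v̄ = (1.800 + 1.289) / 2 = 1.545 ft/s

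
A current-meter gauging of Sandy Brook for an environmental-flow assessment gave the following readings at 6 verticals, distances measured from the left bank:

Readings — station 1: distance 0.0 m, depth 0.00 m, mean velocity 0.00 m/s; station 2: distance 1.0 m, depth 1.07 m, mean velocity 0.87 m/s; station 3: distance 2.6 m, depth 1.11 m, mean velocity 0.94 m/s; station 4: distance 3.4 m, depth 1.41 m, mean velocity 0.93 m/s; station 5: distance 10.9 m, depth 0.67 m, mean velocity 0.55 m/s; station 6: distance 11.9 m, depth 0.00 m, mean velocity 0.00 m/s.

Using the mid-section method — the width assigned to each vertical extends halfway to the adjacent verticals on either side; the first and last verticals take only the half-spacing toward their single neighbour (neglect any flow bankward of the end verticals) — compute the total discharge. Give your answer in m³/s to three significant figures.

w_2 = (2.6 − 0.0)/2 = 1.3 m; q_2 = 0.87 × 1.07 × 1.3 = 1.210 m³/s
w_3 = (3.4 − 1.0)/2 = 1.2 m; q_3 = 0.94 × 1.11 × 1.2 = 1.252 m³/s
w_4 = (10.9 − 2.6)/2 = 4.15 m; q_4 = 0.93 × 1.41 × 4.15 = 5.442 m³/s
w_5 = (11.9 − 3.4)/2 = 4.25 m; q_5 = 0.55 × 0.67 × 4.25 = 1.566 m³/s
Stations 1, 6 contribute zero (depth or velocity is 0).
Q = Σ qᵢ = 9.470 m³/s

9.47 m³/s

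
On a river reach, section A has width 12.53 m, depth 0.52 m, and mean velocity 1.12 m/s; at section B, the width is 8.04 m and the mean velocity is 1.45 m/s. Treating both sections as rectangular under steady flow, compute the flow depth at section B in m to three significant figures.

Q = A₁V₁ = (12.53×0.52) × 1.12 = 7.297 m³/s
d₂ = Q/(b₂ V₂) = 7.297/(8.04×1.45) = 0.6260 m

0.626 m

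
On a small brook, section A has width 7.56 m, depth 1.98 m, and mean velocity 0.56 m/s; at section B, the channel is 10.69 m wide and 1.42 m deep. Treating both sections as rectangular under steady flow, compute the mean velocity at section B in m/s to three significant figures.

Q = A₁V₁ = (7.56×1.98) × 0.56 = 8.383 m³/s
A₂ = 10.69 × 1.42 = 15.18 m²
V₂ = Q/A₂ = 8.383/15.18 = 0.5522 m/s

0.552 m/s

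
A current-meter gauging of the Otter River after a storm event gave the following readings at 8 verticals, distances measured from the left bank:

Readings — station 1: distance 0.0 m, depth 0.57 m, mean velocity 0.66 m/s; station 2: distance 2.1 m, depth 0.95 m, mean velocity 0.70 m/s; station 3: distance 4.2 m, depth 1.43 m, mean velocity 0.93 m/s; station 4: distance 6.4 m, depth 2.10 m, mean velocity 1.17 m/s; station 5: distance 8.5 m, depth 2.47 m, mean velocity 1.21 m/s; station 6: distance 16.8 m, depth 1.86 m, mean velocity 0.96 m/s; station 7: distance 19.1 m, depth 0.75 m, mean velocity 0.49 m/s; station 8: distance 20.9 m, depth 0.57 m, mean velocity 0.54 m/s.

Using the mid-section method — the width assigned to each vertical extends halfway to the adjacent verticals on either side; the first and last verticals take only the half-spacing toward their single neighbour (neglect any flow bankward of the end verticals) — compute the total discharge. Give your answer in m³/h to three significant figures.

w_1 = (2.1 − 0.0)/2 = 1.05 m; q_1 = 0.66 × 0.57 × 1.05 = 0.3950 m³/s
w_2 = (4.2 − 0.0)/2 = 2.1 m; q_2 = 0.70 × 0.95 × 2.1 = 1.397 m³/s
w_3 = (6.4 − 2.1)/2 = 2.15 m; q_3 = 0.93 × 1.43 × 2.15 = 2.859 m³/s
w_4 = (8.5 − 4.2)/2 = 2.15 m; q_4 = 1.17 × 2.10 × 2.15 = 5.283 m³/s
w_5 = (16.8 − 6.4)/2 = 5.2 m; q_5 = 1.21 × 2.47 × 5.2 = 15.54 m³/s
w_6 = (19.1 − 8.5)/2 = 5.3 m; q_6 = 0.96 × 1.86 × 5.3 = 9.464 m³/s
w_7 = (20.9 − 16.8)/2 = 2.05 m; q_7 = 0.49 × 0.75 × 2.05 = 0.7534 m³/s
w_8 = (20.9 − 19.1)/2 = 0.9 m; q_8 = 0.54 × 0.57 × 0.9 = 0.2770 m³/s
Q = Σ qᵢ = 35.97 m³/s
= 35.97 × 3600 = 129500 m³/h

129000 m³/h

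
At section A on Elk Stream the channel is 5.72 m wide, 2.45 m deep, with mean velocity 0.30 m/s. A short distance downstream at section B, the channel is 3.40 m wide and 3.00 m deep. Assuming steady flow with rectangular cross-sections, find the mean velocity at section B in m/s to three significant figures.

Q = A₁V₁ = (5.72×2.45) × 0.30 = 4.204 m³/s
A₂ = 3.40 × 3.00 = 10.20 m²
V₂ = Q/A₂ = 4.204/10.20 = 0.4122 m/s

0.412 m/s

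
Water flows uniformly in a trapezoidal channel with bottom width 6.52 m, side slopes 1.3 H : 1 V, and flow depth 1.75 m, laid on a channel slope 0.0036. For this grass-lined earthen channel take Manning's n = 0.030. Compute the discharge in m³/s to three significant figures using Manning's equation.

A = (b + z·y)·y = (6.52 + 1.3×1.75)×1.75 = 15.39 m²
P = b + 2y√(1+z²) = 6.52 + 2×1.75×√(1+1.3²) = 12.26 m
R = A/P = 15.39/12.26 = 1.255 m
Q = (1/n)·A·R^(2/3)·S^(1/2) = (1/0.030) × 15.39 × 1.255^(2/3) × 0.0036^(1/2) = 35.82 m³/s

35.8 m³/s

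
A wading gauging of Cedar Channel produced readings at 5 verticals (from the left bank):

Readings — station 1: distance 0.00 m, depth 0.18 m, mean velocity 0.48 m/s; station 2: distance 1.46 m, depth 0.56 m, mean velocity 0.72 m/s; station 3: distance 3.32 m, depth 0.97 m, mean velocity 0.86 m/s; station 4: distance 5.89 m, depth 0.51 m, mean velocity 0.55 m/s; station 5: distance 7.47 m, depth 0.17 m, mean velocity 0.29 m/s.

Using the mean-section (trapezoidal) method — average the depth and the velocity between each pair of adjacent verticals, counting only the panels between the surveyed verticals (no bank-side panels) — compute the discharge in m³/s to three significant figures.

3.01 m³/s

Panel 1-2: Δb = 1.46 m, d̄ = (0.18+0.56)/2 = 0.37, v̄ = (0.48+0.72)/2 = 0.6 → q = 1.46×0.37×0.6 = 0.3241 m³/s
Panel 2-3: Δb = 1.86 m, d̄ = (0.56+0.97)/2 = 0.765, v̄ = (0.72+0.86)/2 = 0.79 → q = 1.86×0.765×0.79 = 1.124 m³/s
Panel 3-4: Δb = 2.57 m, d̄ = (0.97+0.51)/2 = 0.74, v̄ = (0.86+0.55)/2 = 0.705 → q = 2.57×0.74×0.705 = 1.341 m³/s
Panel 4-5: Δb = 1.58 m, d̄ = (0.51+0.17)/2 = 0.34, v̄ = (0.55+0.29)/2 = 0.42 → q = 1.58×0.34×0.42 = 0.2256 m³/s
Q = Σ q = 3.015 m³/s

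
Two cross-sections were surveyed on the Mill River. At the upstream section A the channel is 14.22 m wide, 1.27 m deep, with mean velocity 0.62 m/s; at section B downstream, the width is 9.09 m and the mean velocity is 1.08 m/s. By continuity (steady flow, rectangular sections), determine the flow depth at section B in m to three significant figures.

1.14 m

Q = A₁V₁ = (14.22×1.27) × 0.62 = 11.20 m³/s
d₂ = Q/(b₂ V₂) = 11.20/(9.09×1.08) = 1.141 m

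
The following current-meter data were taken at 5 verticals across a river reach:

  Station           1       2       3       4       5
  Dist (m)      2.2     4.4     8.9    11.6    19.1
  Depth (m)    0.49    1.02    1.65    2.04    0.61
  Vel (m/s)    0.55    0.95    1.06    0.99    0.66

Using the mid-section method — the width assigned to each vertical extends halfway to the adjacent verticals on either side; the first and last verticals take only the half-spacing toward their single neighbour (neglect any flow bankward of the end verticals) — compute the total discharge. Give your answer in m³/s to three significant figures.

21.6 m³/s

w_1 = (4.4 − 2.2)/2 = 1.1 m; q_1 = 0.55 × 0.49 × 1.1 = 0.2965 m³/s
w_2 = (8.9 − 2.2)/2 = 3.35 m; q_2 = 0.95 × 1.02 × 3.35 = 3.246 m³/s
w_3 = (11.6 − 4.4)/2 = 3.6 m; q_3 = 1.06 × 1.65 × 3.6 = 6.296 m³/s
w_4 = (19.1 − 8.9)/2 = 5.1 m; q_4 = 0.99 × 2.04 × 5.1 = 10.30 m³/s
w_5 = (19.1 − 11.6)/2 = 3.75 m; q_5 = 0.66 × 0.61 × 3.75 = 1.510 m³/s
Q = Σ qᵢ = 21.65 m³/s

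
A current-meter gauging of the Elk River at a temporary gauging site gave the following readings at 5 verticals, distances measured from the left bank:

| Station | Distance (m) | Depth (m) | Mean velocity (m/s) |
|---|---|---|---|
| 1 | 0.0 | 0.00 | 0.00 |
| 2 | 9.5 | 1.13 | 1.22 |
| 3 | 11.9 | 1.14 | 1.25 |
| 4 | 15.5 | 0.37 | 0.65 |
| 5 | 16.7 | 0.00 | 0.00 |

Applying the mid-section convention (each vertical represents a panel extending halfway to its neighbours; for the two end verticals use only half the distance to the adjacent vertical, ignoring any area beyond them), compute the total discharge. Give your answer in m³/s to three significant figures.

w_2 = (11.9 − 0.0)/2 = 5.95 m; q_2 = 1.22 × 1.13 × 5.95 = 8.203 m³/s
w_3 = (15.5 − 9.5)/2 = 3 m; q_3 = 1.25 × 1.14 × 3 = 4.275 m³/s
w_4 = (16.7 − 11.9)/2 = 2.4 m; q_4 = 0.65 × 0.37 × 2.4 = 0.5772 m³/s
Stations 1, 5 contribute zero (depth or velocity is 0).
Q = Σ qᵢ = 13.05 m³/s

13.1 m³/s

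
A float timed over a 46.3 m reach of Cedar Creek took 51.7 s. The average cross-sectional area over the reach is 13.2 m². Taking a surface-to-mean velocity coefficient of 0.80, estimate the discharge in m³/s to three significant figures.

9.46 m³/s

v_surface = L / t̄ = 46.3 / 51.7 = 0.8956 m/s
v_mean = 0.80 × 0.8956 = 0.7164 m/s
Q = A × v_mean = 13.2 × 0.7164 = 9.457 m³/s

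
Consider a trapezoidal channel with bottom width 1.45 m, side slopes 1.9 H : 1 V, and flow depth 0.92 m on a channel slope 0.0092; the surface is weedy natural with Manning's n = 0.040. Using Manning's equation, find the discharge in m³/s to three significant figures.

4.71 m³/s

A = (b + z·y)·y = (1.45 + 1.9×0.92)×0.92 = 2.942 m²
P = b + 2y√(1+z²) = 1.45 + 2×0.92×√(1+1.9²) = 5.401 m
R = A/P = 2.942/5.401 = 0.5448 m
Q = (1/n)·A·R^(2/3)·S^(1/2) = (1/0.040) × 2.942 × 0.5448^(2/3) × 0.0092^(1/2) = 4.706 m³/s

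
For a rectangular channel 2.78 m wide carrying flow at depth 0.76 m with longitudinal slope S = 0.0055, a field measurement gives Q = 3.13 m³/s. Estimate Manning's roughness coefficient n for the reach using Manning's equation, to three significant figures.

A = b·y = 2.78 × 0.76 = 2.113 m²
P = b + 2y = 2.78 + 2×0.76 = 4.300 m
R = A/P = 2.113/4.300 = 0.4913 m
n = (1/Q)·A·R^(2/3)·S^(1/2) = (1/3.13) × 2.113 × 0.6227 × 0.07416 = 0.03117

0.0312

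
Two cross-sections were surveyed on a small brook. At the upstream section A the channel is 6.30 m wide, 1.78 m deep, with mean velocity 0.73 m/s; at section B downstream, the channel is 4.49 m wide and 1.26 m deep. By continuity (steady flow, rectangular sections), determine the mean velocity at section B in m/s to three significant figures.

1.45 m/s

Q = A₁V₁ = (6.30×1.78) × 0.73 = 8.186 m³/s
A₂ = 4.49 × 1.26 = 5.657 m²
V₂ = Q/A₂ = 8.186/5.657 = 1.447 m/s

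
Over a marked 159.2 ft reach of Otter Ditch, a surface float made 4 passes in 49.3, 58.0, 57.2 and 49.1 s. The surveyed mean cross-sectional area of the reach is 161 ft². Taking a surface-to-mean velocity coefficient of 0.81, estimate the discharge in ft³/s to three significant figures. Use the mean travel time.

t̄ = (49.3 + 58.0 + 57.2 + 49.1) / 4 = 53.4 s
v_surface = L / t̄ = 159.2 / 53.4 = 2.981 ft/s
v_mean = 0.81 × 2.981 = 2.415 ft/s
Q = A × v_mean = 161 × 2.415 = 388.8 ft³/s

389 ft³/s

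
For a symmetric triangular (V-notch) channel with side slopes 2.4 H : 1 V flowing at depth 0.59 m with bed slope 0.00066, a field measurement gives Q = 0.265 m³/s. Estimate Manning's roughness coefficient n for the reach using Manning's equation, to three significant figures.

0.0340

A = z·y² = 2.4×0.59² = 0.8354 m²
P = 2y√(1+z²) = 2×0.59×√(1+2.4²) = 3.068 m
R = A/P = 0.8354/3.068 = 0.2723 m
n = (1/Q)·A·R^(2/3)·S^(1/2) = (1/0.265) × 0.8354 × 0.4201 × 0.02569 = 0.03403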